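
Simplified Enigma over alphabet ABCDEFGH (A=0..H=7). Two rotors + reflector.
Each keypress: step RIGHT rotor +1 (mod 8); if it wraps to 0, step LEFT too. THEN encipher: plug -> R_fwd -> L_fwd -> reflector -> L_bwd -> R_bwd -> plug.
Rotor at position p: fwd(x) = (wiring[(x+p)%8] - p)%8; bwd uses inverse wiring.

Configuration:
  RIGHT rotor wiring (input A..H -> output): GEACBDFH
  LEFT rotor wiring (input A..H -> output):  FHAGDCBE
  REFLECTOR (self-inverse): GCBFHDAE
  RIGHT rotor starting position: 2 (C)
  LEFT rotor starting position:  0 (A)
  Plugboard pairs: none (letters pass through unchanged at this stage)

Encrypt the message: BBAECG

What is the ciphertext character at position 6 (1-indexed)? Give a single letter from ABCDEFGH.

Char 1 ('B'): step: R->3, L=0; B->plug->B->R->G->L->B->refl->C->L'->F->R'->H->plug->H
Char 2 ('B'): step: R->4, L=0; B->plug->B->R->H->L->E->refl->H->L'->B->R'->C->plug->C
Char 3 ('A'): step: R->5, L=0; A->plug->A->R->G->L->B->refl->C->L'->F->R'->G->plug->G
Char 4 ('E'): step: R->6, L=0; E->plug->E->R->C->L->A->refl->G->L'->D->R'->G->plug->G
Char 5 ('C'): step: R->7, L=0; C->plug->C->R->F->L->C->refl->B->L'->G->R'->H->plug->H
Char 6 ('G'): step: R->0, L->1 (L advanced); G->plug->G->R->F->L->A->refl->G->L'->A->R'->C->plug->C

C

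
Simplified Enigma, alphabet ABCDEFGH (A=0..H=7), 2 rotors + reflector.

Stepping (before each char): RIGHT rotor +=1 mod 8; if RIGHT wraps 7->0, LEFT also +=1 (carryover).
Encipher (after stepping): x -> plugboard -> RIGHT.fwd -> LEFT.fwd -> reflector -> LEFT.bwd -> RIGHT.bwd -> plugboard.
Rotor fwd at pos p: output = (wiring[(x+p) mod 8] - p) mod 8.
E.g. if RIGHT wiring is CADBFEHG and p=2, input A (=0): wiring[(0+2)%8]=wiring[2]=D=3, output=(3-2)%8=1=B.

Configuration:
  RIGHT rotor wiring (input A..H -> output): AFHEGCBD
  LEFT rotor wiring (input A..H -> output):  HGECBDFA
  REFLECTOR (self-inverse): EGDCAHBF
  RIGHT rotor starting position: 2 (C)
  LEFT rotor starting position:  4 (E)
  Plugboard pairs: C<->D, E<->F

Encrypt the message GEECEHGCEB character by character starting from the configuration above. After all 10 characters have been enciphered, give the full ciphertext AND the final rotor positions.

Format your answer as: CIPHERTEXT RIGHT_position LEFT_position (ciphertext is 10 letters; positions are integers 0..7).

Answer: DHGDHEDDCD 4 5

Derivation:
Char 1 ('G'): step: R->3, L=4; G->plug->G->R->C->L->B->refl->G->L'->H->R'->C->plug->D
Char 2 ('E'): step: R->4, L=4; E->plug->F->R->B->L->H->refl->F->L'->A->R'->H->plug->H
Char 3 ('E'): step: R->5, L=4; E->plug->F->R->C->L->B->refl->G->L'->H->R'->G->plug->G
Char 4 ('C'): step: R->6, L=4; C->plug->D->R->H->L->G->refl->B->L'->C->R'->C->plug->D
Char 5 ('E'): step: R->7, L=4; E->plug->F->R->H->L->G->refl->B->L'->C->R'->H->plug->H
Char 6 ('H'): step: R->0, L->5 (L advanced); H->plug->H->R->D->L->C->refl->D->L'->C->R'->F->plug->E
Char 7 ('G'): step: R->1, L=5; G->plug->G->R->C->L->D->refl->C->L'->D->R'->C->plug->D
Char 8 ('C'): step: R->2, L=5; C->plug->D->R->A->L->G->refl->B->L'->E->R'->C->plug->D
Char 9 ('E'): step: R->3, L=5; E->plug->F->R->F->L->H->refl->F->L'->G->R'->D->plug->C
Char 10 ('B'): step: R->4, L=5; B->plug->B->R->G->L->F->refl->H->L'->F->R'->C->plug->D
Final: ciphertext=DHGDHEDDCD, RIGHT=4, LEFT=5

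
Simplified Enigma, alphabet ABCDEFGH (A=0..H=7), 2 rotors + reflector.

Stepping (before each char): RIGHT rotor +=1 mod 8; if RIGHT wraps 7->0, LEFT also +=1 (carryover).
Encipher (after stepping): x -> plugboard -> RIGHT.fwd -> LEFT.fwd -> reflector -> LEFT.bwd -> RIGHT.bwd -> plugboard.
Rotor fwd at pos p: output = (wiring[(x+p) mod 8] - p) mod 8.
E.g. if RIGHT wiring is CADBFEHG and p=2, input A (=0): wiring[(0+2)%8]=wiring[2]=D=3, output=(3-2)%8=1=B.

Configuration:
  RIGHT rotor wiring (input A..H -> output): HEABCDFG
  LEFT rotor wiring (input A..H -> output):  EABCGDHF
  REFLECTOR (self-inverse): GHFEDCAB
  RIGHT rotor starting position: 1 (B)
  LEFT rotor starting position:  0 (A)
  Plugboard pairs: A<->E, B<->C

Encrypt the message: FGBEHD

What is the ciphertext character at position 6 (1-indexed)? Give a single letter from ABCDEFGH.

Char 1 ('F'): step: R->2, L=0; F->plug->F->R->E->L->G->refl->A->L'->B->R'->D->plug->D
Char 2 ('G'): step: R->3, L=0; G->plug->G->R->B->L->A->refl->G->L'->E->R'->F->plug->F
Char 3 ('B'): step: R->4, L=0; B->plug->C->R->B->L->A->refl->G->L'->E->R'->G->plug->G
Char 4 ('E'): step: R->5, L=0; E->plug->A->R->G->L->H->refl->B->L'->C->R'->D->plug->D
Char 5 ('H'): step: R->6, L=0; H->plug->H->R->F->L->D->refl->E->L'->A->R'->B->plug->C
Char 6 ('D'): step: R->7, L=0; D->plug->D->R->B->L->A->refl->G->L'->E->R'->G->plug->G

G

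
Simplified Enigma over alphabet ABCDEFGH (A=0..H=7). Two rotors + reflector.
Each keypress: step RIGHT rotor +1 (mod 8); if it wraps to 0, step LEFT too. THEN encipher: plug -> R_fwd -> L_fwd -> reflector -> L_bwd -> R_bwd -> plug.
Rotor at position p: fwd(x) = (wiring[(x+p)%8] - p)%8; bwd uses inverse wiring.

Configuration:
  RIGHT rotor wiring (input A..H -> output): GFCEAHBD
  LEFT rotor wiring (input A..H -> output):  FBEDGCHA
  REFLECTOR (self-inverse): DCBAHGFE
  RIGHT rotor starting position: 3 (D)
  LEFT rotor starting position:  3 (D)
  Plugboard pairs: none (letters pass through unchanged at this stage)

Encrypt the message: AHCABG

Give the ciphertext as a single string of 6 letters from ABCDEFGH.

Char 1 ('A'): step: R->4, L=3; A->plug->A->R->E->L->F->refl->G->L'->G->R'->G->plug->G
Char 2 ('H'): step: R->5, L=3; H->plug->H->R->D->L->E->refl->H->L'->C->R'->A->plug->A
Char 3 ('C'): step: R->6, L=3; C->plug->C->R->A->L->A->refl->D->L'->B->R'->H->plug->H
Char 4 ('A'): step: R->7, L=3; A->plug->A->R->E->L->F->refl->G->L'->G->R'->C->plug->C
Char 5 ('B'): step: R->0, L->4 (L advanced); B->plug->B->R->F->L->F->refl->G->L'->B->R'->G->plug->G
Char 6 ('G'): step: R->1, L=4; G->plug->G->R->C->L->D->refl->A->L'->G->R'->E->plug->E

Answer: GAHCGE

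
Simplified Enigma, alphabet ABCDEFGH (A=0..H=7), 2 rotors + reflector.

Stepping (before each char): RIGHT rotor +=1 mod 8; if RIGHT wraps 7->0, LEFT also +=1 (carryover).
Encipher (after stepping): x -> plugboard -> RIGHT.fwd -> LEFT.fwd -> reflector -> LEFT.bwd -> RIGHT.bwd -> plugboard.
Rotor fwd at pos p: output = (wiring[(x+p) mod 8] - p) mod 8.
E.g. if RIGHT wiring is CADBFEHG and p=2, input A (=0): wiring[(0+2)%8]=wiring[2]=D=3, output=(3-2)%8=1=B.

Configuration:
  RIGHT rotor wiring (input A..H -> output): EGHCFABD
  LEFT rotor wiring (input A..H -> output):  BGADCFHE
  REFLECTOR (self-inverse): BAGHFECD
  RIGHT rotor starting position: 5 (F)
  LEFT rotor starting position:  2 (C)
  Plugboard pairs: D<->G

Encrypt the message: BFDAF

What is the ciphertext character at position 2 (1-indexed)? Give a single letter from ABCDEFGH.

Char 1 ('B'): step: R->6, L=2; B->plug->B->R->F->L->C->refl->G->L'->A->R'->D->plug->G
Char 2 ('F'): step: R->7, L=2; F->plug->F->R->G->L->H->refl->D->L'->D->R'->E->plug->E

E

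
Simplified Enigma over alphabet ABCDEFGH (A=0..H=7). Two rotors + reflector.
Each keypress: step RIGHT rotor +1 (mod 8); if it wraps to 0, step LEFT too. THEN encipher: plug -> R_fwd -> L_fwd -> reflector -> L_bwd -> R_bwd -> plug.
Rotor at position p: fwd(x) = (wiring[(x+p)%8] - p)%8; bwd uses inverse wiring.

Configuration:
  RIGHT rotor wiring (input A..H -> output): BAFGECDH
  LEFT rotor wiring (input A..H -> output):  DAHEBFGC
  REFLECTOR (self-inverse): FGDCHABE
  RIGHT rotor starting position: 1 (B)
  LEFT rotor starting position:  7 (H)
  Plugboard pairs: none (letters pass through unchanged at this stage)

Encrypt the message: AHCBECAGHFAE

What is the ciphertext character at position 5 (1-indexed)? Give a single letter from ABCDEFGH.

Char 1 ('A'): step: R->2, L=7; A->plug->A->R->D->L->A->refl->F->L'->E->R'->B->plug->B
Char 2 ('H'): step: R->3, L=7; H->plug->H->R->C->L->B->refl->G->L'->G->R'->F->plug->F
Char 3 ('C'): step: R->4, L=7; C->plug->C->R->H->L->H->refl->E->L'->B->R'->G->plug->G
Char 4 ('B'): step: R->5, L=7; B->plug->B->R->G->L->G->refl->B->L'->C->R'->C->plug->C
Char 5 ('E'): step: R->6, L=7; E->plug->E->R->H->L->H->refl->E->L'->B->R'->B->plug->B

B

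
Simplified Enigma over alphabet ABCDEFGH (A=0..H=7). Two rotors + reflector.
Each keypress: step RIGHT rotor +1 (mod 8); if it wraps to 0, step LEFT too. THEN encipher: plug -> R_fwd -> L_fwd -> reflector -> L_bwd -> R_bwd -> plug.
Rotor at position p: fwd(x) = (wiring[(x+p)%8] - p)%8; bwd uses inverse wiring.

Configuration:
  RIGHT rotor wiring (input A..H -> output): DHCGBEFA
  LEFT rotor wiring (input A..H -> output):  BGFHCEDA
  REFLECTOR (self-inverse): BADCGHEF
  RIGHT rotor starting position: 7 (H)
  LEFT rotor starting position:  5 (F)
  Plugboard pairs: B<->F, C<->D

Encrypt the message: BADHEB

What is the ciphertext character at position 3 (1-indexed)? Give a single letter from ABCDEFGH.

Char 1 ('B'): step: R->0, L->6 (L advanced); B->plug->F->R->E->L->H->refl->F->L'->A->R'->H->plug->H
Char 2 ('A'): step: R->1, L=6; A->plug->A->R->G->L->E->refl->G->L'->H->R'->G->plug->G
Char 3 ('D'): step: R->2, L=6; D->plug->C->R->H->L->G->refl->E->L'->G->R'->F->plug->B

B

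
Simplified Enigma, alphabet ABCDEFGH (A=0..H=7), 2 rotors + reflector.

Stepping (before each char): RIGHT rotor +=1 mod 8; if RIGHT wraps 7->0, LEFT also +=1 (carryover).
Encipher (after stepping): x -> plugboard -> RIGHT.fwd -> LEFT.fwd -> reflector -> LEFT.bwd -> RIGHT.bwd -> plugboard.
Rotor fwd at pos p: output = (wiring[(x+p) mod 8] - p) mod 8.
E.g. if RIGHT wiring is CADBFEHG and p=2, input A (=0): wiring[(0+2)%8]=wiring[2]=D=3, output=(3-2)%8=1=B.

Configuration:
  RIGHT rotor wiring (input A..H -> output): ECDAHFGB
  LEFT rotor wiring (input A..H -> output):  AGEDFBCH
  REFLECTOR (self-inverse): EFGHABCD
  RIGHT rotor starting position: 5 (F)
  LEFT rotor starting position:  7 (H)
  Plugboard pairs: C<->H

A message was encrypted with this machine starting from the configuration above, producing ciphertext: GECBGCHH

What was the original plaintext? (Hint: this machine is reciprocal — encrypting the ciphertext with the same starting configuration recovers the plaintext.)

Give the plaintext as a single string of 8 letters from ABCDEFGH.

Answer: BHGGCHEE

Derivation:
Char 1 ('G'): step: R->6, L=7; G->plug->G->R->B->L->B->refl->F->L'->D->R'->B->plug->B
Char 2 ('E'): step: R->7, L=7; E->plug->E->R->B->L->B->refl->F->L'->D->R'->C->plug->H
Char 3 ('C'): step: R->0, L->0 (L advanced); C->plug->H->R->B->L->G->refl->C->L'->G->R'->G->plug->G
Char 4 ('B'): step: R->1, L=0; B->plug->B->R->C->L->E->refl->A->L'->A->R'->G->plug->G
Char 5 ('G'): step: R->2, L=0; G->plug->G->R->C->L->E->refl->A->L'->A->R'->H->plug->C
Char 6 ('C'): step: R->3, L=0; C->plug->H->R->A->L->A->refl->E->L'->C->R'->C->plug->H
Char 7 ('H'): step: R->4, L=0; H->plug->C->R->C->L->E->refl->A->L'->A->R'->E->plug->E
Char 8 ('H'): step: R->5, L=0; H->plug->C->R->E->L->F->refl->B->L'->F->R'->E->plug->E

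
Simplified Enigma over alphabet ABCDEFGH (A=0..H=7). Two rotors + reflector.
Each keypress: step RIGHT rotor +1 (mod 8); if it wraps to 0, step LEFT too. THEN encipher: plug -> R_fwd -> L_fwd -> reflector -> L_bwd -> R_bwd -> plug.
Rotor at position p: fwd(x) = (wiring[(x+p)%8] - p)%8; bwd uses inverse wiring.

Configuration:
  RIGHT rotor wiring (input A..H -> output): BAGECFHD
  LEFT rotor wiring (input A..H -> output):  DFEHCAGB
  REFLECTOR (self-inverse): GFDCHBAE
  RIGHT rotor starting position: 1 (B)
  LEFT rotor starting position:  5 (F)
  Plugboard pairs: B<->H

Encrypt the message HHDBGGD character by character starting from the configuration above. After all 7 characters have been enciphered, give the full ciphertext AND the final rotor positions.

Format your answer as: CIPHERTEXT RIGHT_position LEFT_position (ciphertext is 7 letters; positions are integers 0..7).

Char 1 ('H'): step: R->2, L=5; H->plug->B->R->C->L->E->refl->H->L'->F->R'->E->plug->E
Char 2 ('H'): step: R->3, L=5; H->plug->B->R->H->L->F->refl->B->L'->B->R'->A->plug->A
Char 3 ('D'): step: R->4, L=5; D->plug->D->R->H->L->F->refl->B->L'->B->R'->B->plug->H
Char 4 ('B'): step: R->5, L=5; B->plug->H->R->F->L->H->refl->E->L'->C->R'->B->plug->H
Char 5 ('G'): step: R->6, L=5; G->plug->G->R->E->L->A->refl->G->L'->D->R'->C->plug->C
Char 6 ('G'): step: R->7, L=5; G->plug->G->R->G->L->C->refl->D->L'->A->R'->H->plug->B
Char 7 ('D'): step: R->0, L->6 (L advanced); D->plug->D->R->E->L->G->refl->A->L'->A->R'->B->plug->H
Final: ciphertext=EAHHCBH, RIGHT=0, LEFT=6

Answer: EAHHCBH 0 6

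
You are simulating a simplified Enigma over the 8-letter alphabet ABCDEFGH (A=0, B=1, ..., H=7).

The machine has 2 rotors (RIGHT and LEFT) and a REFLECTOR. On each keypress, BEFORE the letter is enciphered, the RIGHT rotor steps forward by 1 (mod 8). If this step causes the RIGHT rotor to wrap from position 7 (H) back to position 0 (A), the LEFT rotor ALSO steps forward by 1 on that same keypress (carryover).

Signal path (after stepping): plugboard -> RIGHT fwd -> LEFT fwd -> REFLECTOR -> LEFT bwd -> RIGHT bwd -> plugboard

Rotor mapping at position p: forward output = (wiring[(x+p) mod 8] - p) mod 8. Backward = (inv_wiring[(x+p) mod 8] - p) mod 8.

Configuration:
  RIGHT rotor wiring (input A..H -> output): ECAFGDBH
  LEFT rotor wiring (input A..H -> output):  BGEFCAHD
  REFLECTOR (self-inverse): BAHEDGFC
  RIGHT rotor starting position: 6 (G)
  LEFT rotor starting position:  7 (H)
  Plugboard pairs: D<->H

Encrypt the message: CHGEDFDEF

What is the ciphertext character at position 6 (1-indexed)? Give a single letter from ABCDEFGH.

Char 1 ('C'): step: R->7, L=7; C->plug->C->R->D->L->F->refl->G->L'->E->R'->G->plug->G
Char 2 ('H'): step: R->0, L->0 (L advanced); H->plug->D->R->F->L->A->refl->B->L'->A->R'->C->plug->C
Char 3 ('G'): step: R->1, L=0; G->plug->G->R->G->L->H->refl->C->L'->E->R'->C->plug->C
Char 4 ('E'): step: R->2, L=0; E->plug->E->R->H->L->D->refl->E->L'->C->R'->G->plug->G
Char 5 ('D'): step: R->3, L=0; D->plug->H->R->F->L->A->refl->B->L'->A->R'->C->plug->C
Char 6 ('F'): step: R->4, L=0; F->plug->F->R->G->L->H->refl->C->L'->E->R'->G->plug->G

G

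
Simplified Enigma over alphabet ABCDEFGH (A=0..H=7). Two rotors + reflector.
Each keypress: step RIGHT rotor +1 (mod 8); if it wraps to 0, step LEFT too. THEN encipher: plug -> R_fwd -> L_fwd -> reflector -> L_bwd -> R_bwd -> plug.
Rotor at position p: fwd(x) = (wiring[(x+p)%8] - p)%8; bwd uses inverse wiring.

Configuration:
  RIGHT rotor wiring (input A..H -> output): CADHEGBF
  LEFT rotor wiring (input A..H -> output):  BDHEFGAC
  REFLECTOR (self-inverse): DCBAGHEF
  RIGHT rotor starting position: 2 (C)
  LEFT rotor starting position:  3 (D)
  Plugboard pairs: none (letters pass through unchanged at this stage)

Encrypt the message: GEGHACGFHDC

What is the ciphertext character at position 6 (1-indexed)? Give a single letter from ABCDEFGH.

Char 1 ('G'): step: R->3, L=3; G->plug->G->R->F->L->G->refl->E->L'->H->R'->F->plug->F
Char 2 ('E'): step: R->4, L=3; E->plug->E->R->G->L->A->refl->D->L'->C->R'->B->plug->B
Char 3 ('G'): step: R->5, L=3; G->plug->G->R->C->L->D->refl->A->L'->G->R'->F->plug->F
Char 4 ('H'): step: R->6, L=3; H->plug->H->R->A->L->B->refl->C->L'->B->R'->F->plug->F
Char 5 ('A'): step: R->7, L=3; A->plug->A->R->G->L->A->refl->D->L'->C->R'->H->plug->H
Char 6 ('C'): step: R->0, L->4 (L advanced); C->plug->C->R->D->L->G->refl->E->L'->C->R'->A->plug->A

A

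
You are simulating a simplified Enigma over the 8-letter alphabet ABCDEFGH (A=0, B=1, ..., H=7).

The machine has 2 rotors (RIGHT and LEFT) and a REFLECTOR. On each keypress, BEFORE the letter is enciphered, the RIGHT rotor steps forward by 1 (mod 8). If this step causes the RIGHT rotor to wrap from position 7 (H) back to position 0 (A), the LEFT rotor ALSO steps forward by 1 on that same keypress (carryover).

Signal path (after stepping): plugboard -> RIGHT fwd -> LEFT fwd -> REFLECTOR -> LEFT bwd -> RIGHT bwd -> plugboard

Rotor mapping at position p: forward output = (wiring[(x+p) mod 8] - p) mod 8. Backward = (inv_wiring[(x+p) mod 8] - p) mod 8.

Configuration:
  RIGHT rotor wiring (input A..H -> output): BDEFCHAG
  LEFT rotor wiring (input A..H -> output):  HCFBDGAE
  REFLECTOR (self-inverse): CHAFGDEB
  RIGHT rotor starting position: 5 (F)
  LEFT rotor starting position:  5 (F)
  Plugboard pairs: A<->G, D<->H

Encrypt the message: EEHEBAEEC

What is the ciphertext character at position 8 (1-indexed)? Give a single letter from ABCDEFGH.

Char 1 ('E'): step: R->6, L=5; E->plug->E->R->G->L->E->refl->G->L'->H->R'->F->plug->F
Char 2 ('E'): step: R->7, L=5; E->plug->E->R->G->L->E->refl->G->L'->H->R'->A->plug->G
Char 3 ('H'): step: R->0, L->6 (L advanced); H->plug->D->R->F->L->D->refl->F->L'->G->R'->H->plug->D
Char 4 ('E'): step: R->1, L=6; E->plug->E->R->G->L->F->refl->D->L'->F->R'->G->plug->A
Char 5 ('B'): step: R->2, L=6; B->plug->B->R->D->L->E->refl->G->L'->B->R'->H->plug->D
Char 6 ('A'): step: R->3, L=6; A->plug->G->R->A->L->C->refl->A->L'->H->R'->B->plug->B
Char 7 ('E'): step: R->4, L=6; E->plug->E->R->F->L->D->refl->F->L'->G->R'->A->plug->G
Char 8 ('E'): step: R->5, L=6; E->plug->E->R->G->L->F->refl->D->L'->F->R'->H->plug->D

D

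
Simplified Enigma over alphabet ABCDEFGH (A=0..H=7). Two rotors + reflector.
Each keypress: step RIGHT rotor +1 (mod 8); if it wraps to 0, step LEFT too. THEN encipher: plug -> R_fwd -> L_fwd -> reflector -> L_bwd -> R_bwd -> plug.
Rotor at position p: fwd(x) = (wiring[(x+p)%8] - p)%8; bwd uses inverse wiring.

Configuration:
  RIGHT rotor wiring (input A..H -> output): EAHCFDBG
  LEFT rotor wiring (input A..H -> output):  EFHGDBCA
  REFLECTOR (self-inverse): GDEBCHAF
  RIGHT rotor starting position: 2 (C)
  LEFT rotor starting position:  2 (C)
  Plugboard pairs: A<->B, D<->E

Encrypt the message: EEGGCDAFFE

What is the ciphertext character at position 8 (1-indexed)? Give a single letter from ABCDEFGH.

Char 1 ('E'): step: R->3, L=2; E->plug->D->R->G->L->C->refl->E->L'->B->R'->F->plug->F
Char 2 ('E'): step: R->4, L=2; E->plug->D->R->C->L->B->refl->D->L'->H->R'->B->plug->A
Char 3 ('G'): step: R->5, L=2; G->plug->G->R->F->L->G->refl->A->L'->E->R'->B->plug->A
Char 4 ('G'): step: R->6, L=2; G->plug->G->R->H->L->D->refl->B->L'->C->R'->D->plug->E
Char 5 ('C'): step: R->7, L=2; C->plug->C->R->B->L->E->refl->C->L'->G->R'->F->plug->F
Char 6 ('D'): step: R->0, L->3 (L advanced); D->plug->E->R->F->L->B->refl->D->L'->A->R'->B->plug->A
Char 7 ('A'): step: R->1, L=3; A->plug->B->R->G->L->C->refl->E->L'->H->R'->A->plug->B
Char 8 ('F'): step: R->2, L=3; F->plug->F->R->E->L->F->refl->H->L'->D->R'->C->plug->C

C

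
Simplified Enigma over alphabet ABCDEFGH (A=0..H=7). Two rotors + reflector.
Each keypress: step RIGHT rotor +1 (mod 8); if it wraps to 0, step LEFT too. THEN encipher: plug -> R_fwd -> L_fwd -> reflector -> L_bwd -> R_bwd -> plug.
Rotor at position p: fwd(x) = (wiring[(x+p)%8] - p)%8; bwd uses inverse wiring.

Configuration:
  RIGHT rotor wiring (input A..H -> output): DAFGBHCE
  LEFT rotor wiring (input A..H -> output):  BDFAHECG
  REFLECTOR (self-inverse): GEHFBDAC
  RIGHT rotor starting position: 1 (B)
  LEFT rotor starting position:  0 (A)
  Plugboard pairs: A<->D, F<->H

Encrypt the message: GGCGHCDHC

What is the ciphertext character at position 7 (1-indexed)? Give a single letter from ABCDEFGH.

Char 1 ('G'): step: R->2, L=0; G->plug->G->R->B->L->D->refl->F->L'->C->R'->F->plug->H
Char 2 ('G'): step: R->3, L=0; G->plug->G->R->F->L->E->refl->B->L'->A->R'->F->plug->H
Char 3 ('C'): step: R->4, L=0; C->plug->C->R->G->L->C->refl->H->L'->E->R'->F->plug->H
Char 4 ('G'): step: R->5, L=0; G->plug->G->R->B->L->D->refl->F->L'->C->R'->A->plug->D
Char 5 ('H'): step: R->6, L=0; H->plug->F->R->A->L->B->refl->E->L'->F->R'->C->plug->C
Char 6 ('C'): step: R->7, L=0; C->plug->C->R->B->L->D->refl->F->L'->C->R'->F->plug->H
Char 7 ('D'): step: R->0, L->1 (L advanced); D->plug->A->R->D->L->G->refl->A->L'->H->R'->F->plug->H

H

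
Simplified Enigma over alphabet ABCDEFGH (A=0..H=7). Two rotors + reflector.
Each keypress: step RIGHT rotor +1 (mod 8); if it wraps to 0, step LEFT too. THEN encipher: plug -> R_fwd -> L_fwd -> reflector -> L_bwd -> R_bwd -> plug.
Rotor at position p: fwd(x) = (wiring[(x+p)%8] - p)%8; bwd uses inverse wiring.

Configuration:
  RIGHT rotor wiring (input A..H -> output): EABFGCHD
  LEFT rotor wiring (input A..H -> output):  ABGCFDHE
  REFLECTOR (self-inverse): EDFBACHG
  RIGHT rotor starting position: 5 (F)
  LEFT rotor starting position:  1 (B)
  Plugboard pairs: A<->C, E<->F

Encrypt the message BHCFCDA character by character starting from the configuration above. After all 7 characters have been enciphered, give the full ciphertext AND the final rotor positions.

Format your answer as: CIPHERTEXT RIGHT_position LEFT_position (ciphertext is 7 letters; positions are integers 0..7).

Answer: EGDBHGC 4 2

Derivation:
Char 1 ('B'): step: R->6, L=1; B->plug->B->R->F->L->G->refl->H->L'->H->R'->F->plug->E
Char 2 ('H'): step: R->7, L=1; H->plug->H->R->A->L->A->refl->E->L'->D->R'->G->plug->G
Char 3 ('C'): step: R->0, L->2 (L advanced); C->plug->A->R->E->L->F->refl->C->L'->F->R'->D->plug->D
Char 4 ('F'): step: R->1, L=2; F->plug->E->R->B->L->A->refl->E->L'->A->R'->B->plug->B
Char 5 ('C'): step: R->2, L=2; C->plug->A->R->H->L->H->refl->G->L'->G->R'->H->plug->H
Char 6 ('D'): step: R->3, L=2; D->plug->D->R->E->L->F->refl->C->L'->F->R'->G->plug->G
Char 7 ('A'): step: R->4, L=2; A->plug->C->R->D->L->B->refl->D->L'->C->R'->A->plug->C
Final: ciphertext=EGDBHGC, RIGHT=4, LEFT=2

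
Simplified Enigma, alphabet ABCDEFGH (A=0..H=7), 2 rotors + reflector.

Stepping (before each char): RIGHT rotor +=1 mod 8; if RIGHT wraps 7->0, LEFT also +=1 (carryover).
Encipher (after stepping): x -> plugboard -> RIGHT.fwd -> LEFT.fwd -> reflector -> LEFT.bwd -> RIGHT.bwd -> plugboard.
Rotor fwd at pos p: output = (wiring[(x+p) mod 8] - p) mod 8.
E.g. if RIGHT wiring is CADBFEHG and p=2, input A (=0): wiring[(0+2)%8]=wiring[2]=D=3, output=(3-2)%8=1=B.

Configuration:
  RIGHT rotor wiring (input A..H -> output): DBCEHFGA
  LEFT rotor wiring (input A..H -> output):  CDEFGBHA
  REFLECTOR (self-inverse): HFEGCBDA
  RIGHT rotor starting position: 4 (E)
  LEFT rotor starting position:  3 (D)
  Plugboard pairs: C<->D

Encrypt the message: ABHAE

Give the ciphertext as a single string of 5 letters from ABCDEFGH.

Answer: DGBHH

Derivation:
Char 1 ('A'): step: R->5, L=3; A->plug->A->R->A->L->C->refl->E->L'->D->R'->C->plug->D
Char 2 ('B'): step: R->6, L=3; B->plug->B->R->C->L->G->refl->D->L'->B->R'->G->plug->G
Char 3 ('H'): step: R->7, L=3; H->plug->H->R->H->L->B->refl->F->L'->E->R'->B->plug->B
Char 4 ('A'): step: R->0, L->4 (L advanced); A->plug->A->R->D->L->E->refl->C->L'->A->R'->H->plug->H
Char 5 ('E'): step: R->1, L=4; E->plug->E->R->E->L->G->refl->D->L'->C->R'->H->plug->H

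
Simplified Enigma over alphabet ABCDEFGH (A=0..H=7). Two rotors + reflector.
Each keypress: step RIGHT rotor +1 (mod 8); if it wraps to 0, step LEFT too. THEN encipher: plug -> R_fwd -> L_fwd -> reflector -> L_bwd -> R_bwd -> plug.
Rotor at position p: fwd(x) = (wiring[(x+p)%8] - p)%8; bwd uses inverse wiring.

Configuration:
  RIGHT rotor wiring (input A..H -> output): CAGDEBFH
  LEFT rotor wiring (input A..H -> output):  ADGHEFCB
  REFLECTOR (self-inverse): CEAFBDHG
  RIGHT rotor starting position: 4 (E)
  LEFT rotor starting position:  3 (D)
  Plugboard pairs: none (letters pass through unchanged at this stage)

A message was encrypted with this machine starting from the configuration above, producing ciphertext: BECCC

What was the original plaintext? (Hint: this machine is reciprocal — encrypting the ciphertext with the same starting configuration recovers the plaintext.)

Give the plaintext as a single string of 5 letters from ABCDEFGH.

Answer: FBABB

Derivation:
Char 1 ('B'): step: R->5, L=3; B->plug->B->R->A->L->E->refl->B->L'->B->R'->F->plug->F
Char 2 ('E'): step: R->6, L=3; E->plug->E->R->A->L->E->refl->B->L'->B->R'->B->plug->B
Char 3 ('C'): step: R->7, L=3; C->plug->C->R->B->L->B->refl->E->L'->A->R'->A->plug->A
Char 4 ('C'): step: R->0, L->4 (L advanced); C->plug->C->R->G->L->C->refl->A->L'->A->R'->B->plug->B
Char 5 ('C'): step: R->1, L=4; C->plug->C->R->C->L->G->refl->H->L'->F->R'->B->plug->B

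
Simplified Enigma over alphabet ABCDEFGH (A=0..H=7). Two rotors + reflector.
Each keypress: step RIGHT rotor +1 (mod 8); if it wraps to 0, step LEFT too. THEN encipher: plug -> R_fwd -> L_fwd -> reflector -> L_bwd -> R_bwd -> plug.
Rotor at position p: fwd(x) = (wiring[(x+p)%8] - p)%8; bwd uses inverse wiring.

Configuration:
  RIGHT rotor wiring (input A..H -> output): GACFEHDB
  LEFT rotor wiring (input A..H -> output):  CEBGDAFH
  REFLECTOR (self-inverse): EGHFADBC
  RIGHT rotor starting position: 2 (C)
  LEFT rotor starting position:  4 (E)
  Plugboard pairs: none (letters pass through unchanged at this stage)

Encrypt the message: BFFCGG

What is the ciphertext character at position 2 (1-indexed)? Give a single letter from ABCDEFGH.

Char 1 ('B'): step: R->3, L=4; B->plug->B->R->B->L->E->refl->A->L'->F->R'->G->plug->G
Char 2 ('F'): step: R->4, L=4; F->plug->F->R->E->L->G->refl->B->L'->C->R'->E->plug->E

E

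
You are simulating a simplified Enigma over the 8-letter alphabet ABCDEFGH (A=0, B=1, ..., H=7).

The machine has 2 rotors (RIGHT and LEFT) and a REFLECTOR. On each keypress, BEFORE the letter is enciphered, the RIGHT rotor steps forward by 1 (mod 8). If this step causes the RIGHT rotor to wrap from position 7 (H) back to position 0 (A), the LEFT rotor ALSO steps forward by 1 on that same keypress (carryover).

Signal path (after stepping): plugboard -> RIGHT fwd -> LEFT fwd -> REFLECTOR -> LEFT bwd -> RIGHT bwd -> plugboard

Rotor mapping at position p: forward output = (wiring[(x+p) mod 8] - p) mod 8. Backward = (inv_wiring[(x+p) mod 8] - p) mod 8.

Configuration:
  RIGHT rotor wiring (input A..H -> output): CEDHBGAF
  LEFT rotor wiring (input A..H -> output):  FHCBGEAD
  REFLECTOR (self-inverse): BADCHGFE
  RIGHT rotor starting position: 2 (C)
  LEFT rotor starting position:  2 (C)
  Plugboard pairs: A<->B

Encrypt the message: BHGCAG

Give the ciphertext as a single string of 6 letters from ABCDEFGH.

Answer: FEBABC

Derivation:
Char 1 ('B'): step: R->3, L=2; B->plug->A->R->E->L->G->refl->F->L'->H->R'->F->plug->F
Char 2 ('H'): step: R->4, L=2; H->plug->H->R->D->L->C->refl->D->L'->G->R'->E->plug->E
Char 3 ('G'): step: R->5, L=2; G->plug->G->R->C->L->E->refl->H->L'->B->R'->A->plug->B
Char 4 ('C'): step: R->6, L=2; C->plug->C->R->E->L->G->refl->F->L'->H->R'->B->plug->A
Char 5 ('A'): step: R->7, L=2; A->plug->B->R->D->L->C->refl->D->L'->G->R'->A->plug->B
Char 6 ('G'): step: R->0, L->3 (L advanced); G->plug->G->R->A->L->G->refl->F->L'->D->R'->C->plug->C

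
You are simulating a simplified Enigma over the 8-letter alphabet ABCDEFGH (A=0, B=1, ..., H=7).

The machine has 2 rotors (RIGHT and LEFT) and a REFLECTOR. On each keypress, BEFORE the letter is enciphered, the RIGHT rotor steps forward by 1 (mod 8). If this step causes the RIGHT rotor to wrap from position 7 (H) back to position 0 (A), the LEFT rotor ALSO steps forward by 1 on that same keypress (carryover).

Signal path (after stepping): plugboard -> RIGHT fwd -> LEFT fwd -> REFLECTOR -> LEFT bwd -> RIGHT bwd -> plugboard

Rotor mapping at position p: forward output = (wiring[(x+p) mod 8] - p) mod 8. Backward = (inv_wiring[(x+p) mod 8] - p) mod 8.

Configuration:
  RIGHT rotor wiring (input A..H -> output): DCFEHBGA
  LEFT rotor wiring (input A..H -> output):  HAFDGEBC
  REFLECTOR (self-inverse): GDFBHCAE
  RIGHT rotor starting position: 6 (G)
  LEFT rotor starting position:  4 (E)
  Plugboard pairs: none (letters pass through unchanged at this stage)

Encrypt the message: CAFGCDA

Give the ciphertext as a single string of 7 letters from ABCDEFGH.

Answer: ABDHEEG

Derivation:
Char 1 ('C'): step: R->7, L=4; C->plug->C->R->D->L->G->refl->A->L'->B->R'->A->plug->A
Char 2 ('A'): step: R->0, L->5 (L advanced); A->plug->A->R->D->L->C->refl->F->L'->C->R'->B->plug->B
Char 3 ('F'): step: R->1, L=5; F->plug->F->R->F->L->A->refl->G->L'->G->R'->D->plug->D
Char 4 ('G'): step: R->2, L=5; G->plug->G->R->B->L->E->refl->H->L'->A->R'->H->plug->H
Char 5 ('C'): step: R->3, L=5; C->plug->C->R->G->L->G->refl->A->L'->F->R'->E->plug->E
Char 6 ('D'): step: R->4, L=5; D->plug->D->R->E->L->D->refl->B->L'->H->R'->E->plug->E
Char 7 ('A'): step: R->5, L=5; A->plug->A->R->E->L->D->refl->B->L'->H->R'->G->plug->G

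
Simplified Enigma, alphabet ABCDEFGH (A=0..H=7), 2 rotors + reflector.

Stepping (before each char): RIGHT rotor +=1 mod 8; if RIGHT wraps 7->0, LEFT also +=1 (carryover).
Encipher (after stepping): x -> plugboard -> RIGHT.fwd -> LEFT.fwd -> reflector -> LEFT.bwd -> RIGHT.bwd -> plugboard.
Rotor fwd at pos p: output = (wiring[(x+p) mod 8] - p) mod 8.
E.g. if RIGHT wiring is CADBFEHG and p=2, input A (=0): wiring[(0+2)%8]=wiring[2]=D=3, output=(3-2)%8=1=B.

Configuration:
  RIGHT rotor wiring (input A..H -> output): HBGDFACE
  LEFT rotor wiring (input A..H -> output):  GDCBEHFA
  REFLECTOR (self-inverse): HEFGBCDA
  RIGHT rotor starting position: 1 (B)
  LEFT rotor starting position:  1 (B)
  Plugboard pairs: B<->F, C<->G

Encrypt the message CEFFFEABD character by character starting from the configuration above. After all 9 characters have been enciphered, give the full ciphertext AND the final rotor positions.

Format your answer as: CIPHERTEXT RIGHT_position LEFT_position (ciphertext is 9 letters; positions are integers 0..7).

Char 1 ('C'): step: R->2, L=1; C->plug->G->R->F->L->E->refl->B->L'->B->R'->B->plug->F
Char 2 ('E'): step: R->3, L=1; E->plug->E->R->B->L->B->refl->E->L'->F->R'->C->plug->G
Char 3 ('F'): step: R->4, L=1; F->plug->B->R->E->L->G->refl->D->L'->D->R'->E->plug->E
Char 4 ('F'): step: R->5, L=1; F->plug->B->R->F->L->E->refl->B->L'->B->R'->F->plug->B
Char 5 ('F'): step: R->6, L=1; F->plug->B->R->G->L->H->refl->A->L'->C->R'->H->plug->H
Char 6 ('E'): step: R->7, L=1; E->plug->E->R->E->L->G->refl->D->L'->D->R'->H->plug->H
Char 7 ('A'): step: R->0, L->2 (L advanced); A->plug->A->R->H->L->B->refl->E->L'->G->R'->C->plug->G
Char 8 ('B'): step: R->1, L=2; B->plug->F->R->B->L->H->refl->A->L'->A->R'->A->plug->A
Char 9 ('D'): step: R->2, L=2; D->plug->D->R->G->L->E->refl->B->L'->H->R'->H->plug->H
Final: ciphertext=FGEBHHGAH, RIGHT=2, LEFT=2

Answer: FGEBHHGAH 2 2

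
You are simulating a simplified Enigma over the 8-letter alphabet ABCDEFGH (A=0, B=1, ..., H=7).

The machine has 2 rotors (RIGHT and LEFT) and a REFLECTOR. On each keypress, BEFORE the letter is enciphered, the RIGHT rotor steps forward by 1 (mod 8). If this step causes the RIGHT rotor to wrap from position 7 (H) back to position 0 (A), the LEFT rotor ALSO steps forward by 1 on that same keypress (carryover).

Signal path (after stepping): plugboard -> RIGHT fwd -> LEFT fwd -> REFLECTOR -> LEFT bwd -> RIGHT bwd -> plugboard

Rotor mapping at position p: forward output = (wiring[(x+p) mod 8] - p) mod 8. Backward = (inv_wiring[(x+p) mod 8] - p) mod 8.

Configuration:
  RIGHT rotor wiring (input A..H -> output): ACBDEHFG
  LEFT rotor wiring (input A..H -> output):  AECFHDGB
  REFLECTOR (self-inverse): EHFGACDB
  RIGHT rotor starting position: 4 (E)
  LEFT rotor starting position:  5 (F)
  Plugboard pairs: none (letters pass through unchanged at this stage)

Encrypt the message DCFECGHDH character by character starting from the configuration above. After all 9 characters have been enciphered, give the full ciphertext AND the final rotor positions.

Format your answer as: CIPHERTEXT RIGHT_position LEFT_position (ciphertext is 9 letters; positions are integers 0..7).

Char 1 ('D'): step: R->5, L=5; D->plug->D->R->D->L->D->refl->G->L'->A->R'->B->plug->B
Char 2 ('C'): step: R->6, L=5; C->plug->C->R->C->L->E->refl->A->L'->G->R'->G->plug->G
Char 3 ('F'): step: R->7, L=5; F->plug->F->R->F->L->F->refl->C->L'->H->R'->A->plug->A
Char 4 ('E'): step: R->0, L->6 (L advanced); E->plug->E->R->E->L->E->refl->A->L'->A->R'->A->plug->A
Char 5 ('C'): step: R->1, L=6; C->plug->C->R->C->L->C->refl->F->L'->H->R'->H->plug->H
Char 6 ('G'): step: R->2, L=6; G->plug->G->R->G->L->B->refl->H->L'->F->R'->D->plug->D
Char 7 ('H'): step: R->3, L=6; H->plug->H->R->G->L->B->refl->H->L'->F->R'->F->plug->F
Char 8 ('D'): step: R->4, L=6; D->plug->D->R->C->L->C->refl->F->L'->H->R'->H->plug->H
Char 9 ('H'): step: R->5, L=6; H->plug->H->R->H->L->F->refl->C->L'->C->R'->A->plug->A
Final: ciphertext=BGAAHDFHA, RIGHT=5, LEFT=6

Answer: BGAAHDFHA 5 6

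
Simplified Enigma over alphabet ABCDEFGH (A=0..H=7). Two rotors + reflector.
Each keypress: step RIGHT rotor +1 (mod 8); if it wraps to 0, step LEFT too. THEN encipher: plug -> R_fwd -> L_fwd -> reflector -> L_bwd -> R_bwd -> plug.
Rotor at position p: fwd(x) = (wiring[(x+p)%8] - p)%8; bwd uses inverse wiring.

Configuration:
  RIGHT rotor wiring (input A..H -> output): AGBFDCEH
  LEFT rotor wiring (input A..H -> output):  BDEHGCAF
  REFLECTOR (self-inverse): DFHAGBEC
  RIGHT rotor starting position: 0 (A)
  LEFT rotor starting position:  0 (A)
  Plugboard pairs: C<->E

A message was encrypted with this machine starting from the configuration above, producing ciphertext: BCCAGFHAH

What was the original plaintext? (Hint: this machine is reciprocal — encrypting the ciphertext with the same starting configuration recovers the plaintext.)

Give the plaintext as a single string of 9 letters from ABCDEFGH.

Char 1 ('B'): step: R->1, L=0; B->plug->B->R->A->L->B->refl->F->L'->H->R'->H->plug->H
Char 2 ('C'): step: R->2, L=0; C->plug->E->R->C->L->E->refl->G->L'->E->R'->H->plug->H
Char 3 ('C'): step: R->3, L=0; C->plug->E->R->E->L->G->refl->E->L'->C->R'->A->plug->A
Char 4 ('A'): step: R->4, L=0; A->plug->A->R->H->L->F->refl->B->L'->A->R'->C->plug->E
Char 5 ('G'): step: R->5, L=0; G->plug->G->R->A->L->B->refl->F->L'->H->R'->B->plug->B
Char 6 ('F'): step: R->6, L=0; F->plug->F->R->H->L->F->refl->B->L'->A->R'->D->plug->D
Char 7 ('H'): step: R->7, L=0; H->plug->H->R->F->L->C->refl->H->L'->D->R'->G->plug->G
Char 8 ('A'): step: R->0, L->1 (L advanced); A->plug->A->R->A->L->C->refl->H->L'->F->R'->D->plug->D
Char 9 ('H'): step: R->1, L=1; H->plug->H->R->H->L->A->refl->D->L'->B->R'->E->plug->C

Answer: HHAEBDGDC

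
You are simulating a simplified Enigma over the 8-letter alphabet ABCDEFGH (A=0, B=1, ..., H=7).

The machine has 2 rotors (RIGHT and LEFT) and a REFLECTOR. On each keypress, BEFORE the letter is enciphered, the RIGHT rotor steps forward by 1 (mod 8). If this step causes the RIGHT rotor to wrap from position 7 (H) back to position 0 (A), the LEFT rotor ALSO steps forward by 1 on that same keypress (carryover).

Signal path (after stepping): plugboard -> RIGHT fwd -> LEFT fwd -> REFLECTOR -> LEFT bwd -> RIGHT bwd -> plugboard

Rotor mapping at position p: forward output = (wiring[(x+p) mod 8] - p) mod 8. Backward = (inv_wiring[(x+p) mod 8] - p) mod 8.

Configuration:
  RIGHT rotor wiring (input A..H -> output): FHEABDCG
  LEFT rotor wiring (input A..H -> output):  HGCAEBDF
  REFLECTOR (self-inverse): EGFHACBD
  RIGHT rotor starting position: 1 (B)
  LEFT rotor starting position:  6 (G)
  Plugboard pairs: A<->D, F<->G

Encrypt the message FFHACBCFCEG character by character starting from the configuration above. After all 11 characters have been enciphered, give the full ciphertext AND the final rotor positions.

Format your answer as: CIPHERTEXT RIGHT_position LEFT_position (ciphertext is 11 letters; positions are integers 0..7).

Answer: GEGBAGADAGA 4 7

Derivation:
Char 1 ('F'): step: R->2, L=6; F->plug->G->R->D->L->A->refl->E->L'->E->R'->F->plug->G
Char 2 ('F'): step: R->3, L=6; F->plug->G->R->E->L->E->refl->A->L'->D->R'->E->plug->E
Char 3 ('H'): step: R->4, L=6; H->plug->H->R->E->L->E->refl->A->L'->D->R'->F->plug->G
Char 4 ('A'): step: R->5, L=6; A->plug->D->R->A->L->F->refl->C->L'->F->R'->B->plug->B
Char 5 ('C'): step: R->6, L=6; C->plug->C->R->H->L->D->refl->H->L'->B->R'->D->plug->A
Char 6 ('B'): step: R->7, L=6; B->plug->B->R->G->L->G->refl->B->L'->C->R'->F->plug->G
Char 7 ('C'): step: R->0, L->7 (L advanced); C->plug->C->R->E->L->B->refl->G->L'->A->R'->D->plug->A
Char 8 ('F'): step: R->1, L=7; F->plug->G->R->F->L->F->refl->C->L'->G->R'->A->plug->D
Char 9 ('C'): step: R->2, L=7; C->plug->C->R->H->L->E->refl->A->L'->B->R'->D->plug->A
Char 10 ('E'): step: R->3, L=7; E->plug->E->R->D->L->D->refl->H->L'->C->R'->F->plug->G
Char 11 ('G'): step: R->4, L=7; G->plug->F->R->D->L->D->refl->H->L'->C->R'->D->plug->A
Final: ciphertext=GEGBAGADAGA, RIGHT=4, LEFT=7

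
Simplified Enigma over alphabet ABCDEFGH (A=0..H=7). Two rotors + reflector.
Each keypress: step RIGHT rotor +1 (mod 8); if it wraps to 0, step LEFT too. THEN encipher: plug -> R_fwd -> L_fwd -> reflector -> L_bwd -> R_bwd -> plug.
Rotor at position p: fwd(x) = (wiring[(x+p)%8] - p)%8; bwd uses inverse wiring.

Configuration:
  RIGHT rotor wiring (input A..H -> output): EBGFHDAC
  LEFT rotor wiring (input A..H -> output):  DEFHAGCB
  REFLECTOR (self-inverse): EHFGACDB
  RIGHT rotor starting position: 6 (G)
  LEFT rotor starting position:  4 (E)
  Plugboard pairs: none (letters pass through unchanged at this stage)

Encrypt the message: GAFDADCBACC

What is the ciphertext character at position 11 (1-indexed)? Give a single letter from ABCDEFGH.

Char 1 ('G'): step: R->7, L=4; G->plug->G->R->E->L->H->refl->B->L'->G->R'->E->plug->E
Char 2 ('A'): step: R->0, L->5 (L advanced); A->plug->A->R->E->L->H->refl->B->L'->A->R'->G->plug->G
Char 3 ('F'): step: R->1, L=5; F->plug->F->R->H->L->D->refl->G->L'->D->R'->H->plug->H
Char 4 ('D'): step: R->2, L=5; D->plug->D->R->B->L->F->refl->C->L'->G->R'->E->plug->E
Char 5 ('A'): step: R->3, L=5; A->plug->A->R->C->L->E->refl->A->L'->F->R'->D->plug->D
Char 6 ('D'): step: R->4, L=5; D->plug->D->R->G->L->C->refl->F->L'->B->R'->H->plug->H
Char 7 ('C'): step: R->5, L=5; C->plug->C->R->F->L->A->refl->E->L'->C->R'->H->plug->H
Char 8 ('B'): step: R->6, L=5; B->plug->B->R->E->L->H->refl->B->L'->A->R'->E->plug->E
Char 9 ('A'): step: R->7, L=5; A->plug->A->R->D->L->G->refl->D->L'->H->R'->D->plug->D
Char 10 ('C'): step: R->0, L->6 (L advanced); C->plug->C->R->G->L->C->refl->F->L'->C->R'->H->plug->H
Char 11 ('C'): step: R->1, L=6; C->plug->C->R->E->L->H->refl->B->L'->F->R'->B->plug->B

B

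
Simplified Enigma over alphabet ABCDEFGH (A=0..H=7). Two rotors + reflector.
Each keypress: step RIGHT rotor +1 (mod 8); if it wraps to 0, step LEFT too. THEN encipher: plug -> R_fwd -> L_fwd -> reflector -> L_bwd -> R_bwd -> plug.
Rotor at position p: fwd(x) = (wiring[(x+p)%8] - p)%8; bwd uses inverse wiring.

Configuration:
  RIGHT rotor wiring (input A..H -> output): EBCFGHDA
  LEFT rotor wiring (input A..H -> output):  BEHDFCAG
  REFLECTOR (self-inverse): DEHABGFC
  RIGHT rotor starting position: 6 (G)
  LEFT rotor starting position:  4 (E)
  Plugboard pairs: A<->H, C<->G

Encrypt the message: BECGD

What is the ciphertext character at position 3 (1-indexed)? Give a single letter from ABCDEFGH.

Char 1 ('B'): step: R->7, L=4; B->plug->B->R->F->L->A->refl->D->L'->G->R'->E->plug->E
Char 2 ('E'): step: R->0, L->5 (L advanced); E->plug->E->R->G->L->G->refl->F->L'->A->R'->H->plug->A
Char 3 ('C'): step: R->1, L=5; C->plug->G->R->H->L->A->refl->D->L'->B->R'->B->plug->B

B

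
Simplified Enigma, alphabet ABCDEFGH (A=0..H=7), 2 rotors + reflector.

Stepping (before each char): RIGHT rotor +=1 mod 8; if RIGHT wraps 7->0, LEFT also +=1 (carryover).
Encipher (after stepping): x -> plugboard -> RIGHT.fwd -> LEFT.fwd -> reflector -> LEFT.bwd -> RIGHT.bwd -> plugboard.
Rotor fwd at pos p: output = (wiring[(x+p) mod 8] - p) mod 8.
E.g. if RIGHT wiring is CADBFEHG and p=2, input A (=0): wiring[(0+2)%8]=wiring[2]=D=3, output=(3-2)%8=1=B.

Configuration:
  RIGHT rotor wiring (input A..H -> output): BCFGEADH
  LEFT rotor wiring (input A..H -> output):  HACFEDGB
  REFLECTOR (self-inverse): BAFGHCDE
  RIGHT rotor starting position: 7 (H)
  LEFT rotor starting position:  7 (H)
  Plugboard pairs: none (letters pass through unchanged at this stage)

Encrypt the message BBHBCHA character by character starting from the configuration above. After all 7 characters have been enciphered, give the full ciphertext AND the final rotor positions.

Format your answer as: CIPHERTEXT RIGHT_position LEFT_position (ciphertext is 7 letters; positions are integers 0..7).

Char 1 ('B'): step: R->0, L->0 (L advanced); B->plug->B->R->C->L->C->refl->F->L'->D->R'->G->plug->G
Char 2 ('B'): step: R->1, L=0; B->plug->B->R->E->L->E->refl->H->L'->A->R'->H->plug->H
Char 3 ('H'): step: R->2, L=0; H->plug->H->R->A->L->H->refl->E->L'->E->R'->B->plug->B
Char 4 ('B'): step: R->3, L=0; B->plug->B->R->B->L->A->refl->B->L'->H->R'->G->plug->G
Char 5 ('C'): step: R->4, L=0; C->plug->C->R->H->L->B->refl->A->L'->B->R'->G->plug->G
Char 6 ('H'): step: R->5, L=0; H->plug->H->R->H->L->B->refl->A->L'->B->R'->G->plug->G
Char 7 ('A'): step: R->6, L=0; A->plug->A->R->F->L->D->refl->G->L'->G->R'->G->plug->G
Final: ciphertext=GHBGGGG, RIGHT=6, LEFT=0

Answer: GHBGGGG 6 0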